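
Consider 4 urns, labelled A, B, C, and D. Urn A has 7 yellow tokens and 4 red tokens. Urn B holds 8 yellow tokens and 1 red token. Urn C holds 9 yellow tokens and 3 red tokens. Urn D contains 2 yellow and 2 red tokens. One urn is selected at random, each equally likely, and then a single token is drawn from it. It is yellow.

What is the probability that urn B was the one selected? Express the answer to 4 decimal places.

Under each hypothesis, the probability of this draw is: P(data | urn A) = (7/11) = 0.63636; P(data | urn B) = (8/9) = 0.88889; P(data | urn C) = (9/12) = 0.75; P(data | urn D) = (2/4) = 0.5.
Weighting by the prior gives 1/4 · 0.63636 = 0.15909, 1/4 · 0.88889 = 0.22222, 1/4 · 0.75 = 0.1875, 1/4 · 0.5 = 0.125; these sum to 0.69381.
Hence P(urn B | data) = (0.22222) / (0.69381) = 0.32029.

0.3203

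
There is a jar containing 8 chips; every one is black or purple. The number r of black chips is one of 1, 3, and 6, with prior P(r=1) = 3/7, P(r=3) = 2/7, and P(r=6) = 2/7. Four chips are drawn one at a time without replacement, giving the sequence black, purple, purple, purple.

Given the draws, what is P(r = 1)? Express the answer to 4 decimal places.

For each hypothesis, P(data | H) works out to: P(data | r = 1) = (1/8)(7/7)(6/6)(5/5) = 1/8; P(data | r = 3) = (3/8)(5/7)(4/6)(3/5) = 3/28; P(data | r = 6) = (6/8)(2/7)(1/6)(0/5) = 0.
Multiplying each by its prior: 3/7 · 1/8 = 3/56, 2/7 · 3/28 = 3/98, 2/7 · 0 = 0; with total 33/392.
So P(r = 1 | data) = (3/56) / (33/392) = 7/11.

0.6364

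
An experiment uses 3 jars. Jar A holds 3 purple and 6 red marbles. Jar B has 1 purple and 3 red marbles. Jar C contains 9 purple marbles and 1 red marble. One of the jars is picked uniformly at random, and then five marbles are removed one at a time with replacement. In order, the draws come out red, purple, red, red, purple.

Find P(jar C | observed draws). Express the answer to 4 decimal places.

The likelihood of the observed sequence under each hypothesis: P(data | jar A) = (6/9)(3/9)(6/9)(6/9)(3/9) = 0.032922; P(data | jar B) = (3/4)(1/4)(3/4)(3/4)(1/4) = 0.026367; P(data | jar C) = (1/10)(9/10)(1/10)(1/10)(9/10) = 0.00081.
The prior-weighted likelihoods are 1/3 · 0.032922 = 0.010974, 1/3 · 0.026367 = 0.0087891, 1/3 · 0.00081 = 0.00027; with total 0.020033.
By Bayes' rule, P(jar C | data) = (0.00027) / (0.020033) = 0.013478.

0.0135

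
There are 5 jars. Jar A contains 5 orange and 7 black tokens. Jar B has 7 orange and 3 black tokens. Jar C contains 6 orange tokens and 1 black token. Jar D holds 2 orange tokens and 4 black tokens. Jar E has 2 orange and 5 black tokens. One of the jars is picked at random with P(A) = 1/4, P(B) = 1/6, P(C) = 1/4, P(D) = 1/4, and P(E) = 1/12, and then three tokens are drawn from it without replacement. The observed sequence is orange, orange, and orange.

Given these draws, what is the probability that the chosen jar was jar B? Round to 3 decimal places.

Compute the likelihood of the observed sequence for each case: P(data | jar A) = (5/12)(4/11)(3/10) = 0.045455; P(data | jar B) = (7/10)(6/9)(5/8) = 0.29167; P(data | jar C) = (6/7)(5/6)(4/5) = 0.57143; P(data | jar D) = (2/6)(1/5)(0/4) = 0; P(data | jar E) = (2/7)(1/6)(0/5) = 0.
The prior-weighted likelihoods are 1/4 · 0.045455 = 0.011364, 1/6 · 0.29167 = 0.048611, 1/4 · 0.57143 = 0.14286, 1/4 · 0 = 0, 1/12 · 0 = 0; with total 0.20283.
By Bayes' rule, P(jar B | data) = (0.048611) / (0.20283) = 0.23966.

0.240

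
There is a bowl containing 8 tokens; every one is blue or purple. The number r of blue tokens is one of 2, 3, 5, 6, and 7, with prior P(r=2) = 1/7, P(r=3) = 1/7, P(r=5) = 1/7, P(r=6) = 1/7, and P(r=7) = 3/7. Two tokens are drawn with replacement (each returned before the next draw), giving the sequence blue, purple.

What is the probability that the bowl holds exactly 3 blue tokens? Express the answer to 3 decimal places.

0.200

Compute the likelihood of the observed sequence for each case: P(data | r = 2) = (2/8)(6/8) = 3/16; P(data | r = 3) = (3/8)(5/8) = 15/64; P(data | r = 5) = (5/8)(3/8) = 15/64; P(data | r = 6) = (6/8)(2/8) = 3/16; P(data | r = 7) = (7/8)(1/8) = 7/64.
Multiplying each by its prior: 1/7 · 3/16 = 3/112, 1/7 · 15/64 = 15/448, 1/7 · 15/64 = 15/448, 1/7 · 3/16 = 3/112, 3/7 · 7/64 = 3/64; summing to 75/448.
Hence P(r = 3 | data) = (15/448) / (75/448) = 1/5.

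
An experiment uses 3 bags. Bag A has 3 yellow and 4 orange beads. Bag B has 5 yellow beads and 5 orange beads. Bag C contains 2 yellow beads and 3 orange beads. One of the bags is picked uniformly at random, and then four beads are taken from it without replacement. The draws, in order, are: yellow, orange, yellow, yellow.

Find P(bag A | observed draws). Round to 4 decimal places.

0.3243

For each hypothesis, P(data | H) works out to: P(data | bag A) = (3/7)(4/6)(2/5)(1/4) = 0.028571; P(data | bag B) = (5/10)(5/9)(4/8)(3/7) = 0.059524; P(data | bag C) = (2/5)(3/4)(1/3)(0/2) = 0.
Multiplying each by its prior: 1/3 · 0.028571 = 0.0095238, 1/3 · 0.059524 = 0.019841, 1/3 · 0 = 0; these sum to 0.029365.
Hence P(bag A | data) = (0.0095238) / (0.029365) = 0.32432.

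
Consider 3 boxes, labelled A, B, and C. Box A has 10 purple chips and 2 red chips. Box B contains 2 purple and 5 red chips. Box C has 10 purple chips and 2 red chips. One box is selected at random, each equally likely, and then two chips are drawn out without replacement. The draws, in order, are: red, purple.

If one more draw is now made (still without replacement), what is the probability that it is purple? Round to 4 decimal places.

Under each hypothesis, the probability of the observed sequence is: P(data | box A) = (2/12)(10/11) = 5/33; P(data | box B) = (5/7)(2/6) = 5/21; P(data | box C) = (2/12)(10/11) = 5/33.
Multiplying each by its prior: 1/3 · 5/33 = 5/99, 1/3 · 5/21 = 5/63, 1/3 · 5/33 = 5/99; these sum to 125/693.
The posterior is then P(box A | data) = 7/25, P(box B | data) = 11/25, P(box C | data) = 7/25.
The predictive probability is P(purple next | data) = (9/10)(7/25) + (1/5)(11/25) + (9/10)(7/25) = 74/125.

0.5920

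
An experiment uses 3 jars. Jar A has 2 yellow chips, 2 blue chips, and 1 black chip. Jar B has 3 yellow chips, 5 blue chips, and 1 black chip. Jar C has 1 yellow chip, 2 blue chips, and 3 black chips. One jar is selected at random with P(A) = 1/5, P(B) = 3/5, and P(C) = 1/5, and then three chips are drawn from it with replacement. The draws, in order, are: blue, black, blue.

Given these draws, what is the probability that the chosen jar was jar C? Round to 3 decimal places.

0.292

For each hypothesis, P(data | H) works out to: P(data | jar A) = (2/5)(1/5)(2/5) = 0.032; P(data | jar B) = (5/9)(1/9)(5/9) = 0.034294; P(data | jar C) = (2/6)(3/6)(2/6) = 0.055556.
Weighting by the prior gives 1/5 · 0.032 = 0.0064, 3/5 · 0.034294 = 0.020576, 1/5 · 0.055556 = 0.011111; with total 0.038087.
So P(jar C | data) = (0.011111) / (0.038087) = 0.29173.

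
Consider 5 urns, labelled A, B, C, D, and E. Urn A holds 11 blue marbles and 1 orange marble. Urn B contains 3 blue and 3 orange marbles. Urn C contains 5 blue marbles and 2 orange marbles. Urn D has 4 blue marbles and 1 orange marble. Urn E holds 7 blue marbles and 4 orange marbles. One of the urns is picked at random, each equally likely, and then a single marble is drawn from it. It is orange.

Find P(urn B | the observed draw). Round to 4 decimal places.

0.3490

The likelihood of this draw under each hypothesis: P(data | urn A) = (1/12) = 0.083333; P(data | urn B) = (3/6) = 0.5; P(data | urn C) = (2/7) = 0.28571; P(data | urn D) = (1/5) = 0.2; P(data | urn E) = (4/11) = 0.36364.
The prior-weighted likelihoods are 1/5 · 0.083333 = 0.016667, 1/5 · 0.5 = 0.1, 1/5 · 0.28571 = 0.057143, 1/5 · 0.2 = 0.04, 1/5 · 0.36364 = 0.072727; with total 0.28654.
So P(urn B | data) = (0.1) / (0.28654) = 0.349.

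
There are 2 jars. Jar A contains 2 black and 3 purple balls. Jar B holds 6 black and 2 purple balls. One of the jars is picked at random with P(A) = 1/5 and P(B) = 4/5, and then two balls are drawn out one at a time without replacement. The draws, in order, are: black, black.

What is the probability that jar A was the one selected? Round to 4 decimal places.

The likelihood of the observed sequence under each hypothesis: P(data | jar A) = (2/5)(1/4) = 1/10; P(data | jar B) = (6/8)(5/7) = 15/28.
Weighting by the prior gives 1/5 · 1/10 = 1/50, 4/5 · 15/28 = 3/7; these sum to 157/350.
By Bayes' rule, P(jar A | data) = (1/50) / (157/350) = 7/157.

0.0446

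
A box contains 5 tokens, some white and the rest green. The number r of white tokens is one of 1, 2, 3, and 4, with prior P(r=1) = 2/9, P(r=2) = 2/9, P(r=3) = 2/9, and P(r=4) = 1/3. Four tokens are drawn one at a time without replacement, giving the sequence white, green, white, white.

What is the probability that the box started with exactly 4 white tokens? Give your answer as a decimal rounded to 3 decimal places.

0.750

The likelihood of the observed sequence under each hypothesis: P(data | r = 1) = (1/5)(4/4)(0/3) = 0; P(data | r = 2) = (2/5)(3/4)(1/3)(0/2) = 0; P(data | r = 3) = (3/5)(2/4)(2/3)(1/2) = 1/10; P(data | r = 4) = (4/5)(1/4)(3/3)(2/2) = 1/5.
Multiplying each by its prior: 2/9 · 0 = 0, 2/9 · 0 = 0, 2/9 · 1/10 = 1/45, 1/3 · 1/5 = 1/15; with total 4/45.
Hence P(r = 4 | data) = (1/15) / (4/45) = 3/4.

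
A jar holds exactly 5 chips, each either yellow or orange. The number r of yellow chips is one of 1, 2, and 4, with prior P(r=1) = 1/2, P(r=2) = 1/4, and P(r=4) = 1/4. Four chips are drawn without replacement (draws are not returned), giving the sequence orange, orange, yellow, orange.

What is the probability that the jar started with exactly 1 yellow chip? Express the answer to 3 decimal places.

0.800

Under each hypothesis, the probability of the observed sequence is: P(data | r = 1) = (4/5)(3/4)(1/3)(2/2) = 1/5; P(data | r = 2) = (3/5)(2/4)(2/3)(1/2) = 1/10; P(data | r = 4) = (1/5)(0/4) = 0.
The prior-weighted likelihoods are 1/2 · 1/5 = 1/10, 1/4 · 1/10 = 1/40, 1/4 · 0 = 0; these sum to 1/8.
Therefore the posterior P(r = 1 | data) = (1/10) / (1/8) = 4/5.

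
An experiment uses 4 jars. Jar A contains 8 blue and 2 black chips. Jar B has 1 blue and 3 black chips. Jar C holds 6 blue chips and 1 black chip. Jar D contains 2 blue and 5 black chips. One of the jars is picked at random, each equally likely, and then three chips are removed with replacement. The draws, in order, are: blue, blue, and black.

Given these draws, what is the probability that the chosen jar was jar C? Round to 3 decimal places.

0.310

Under each hypothesis, the probability of the observed sequence is: P(data | jar A) = (8/10)(8/10)(2/10) = 0.128; P(data | jar B) = (1/4)(1/4)(3/4) = 0.046875; P(data | jar C) = (6/7)(6/7)(1/7) = 0.10496; P(data | jar D) = (2/7)(2/7)(5/7) = 0.058309.
Multiplying each by its prior: 1/4 · 0.128 = 0.032, 1/4 · 0.046875 = 0.011719, 1/4 · 0.10496 = 0.026239, 1/4 · 0.058309 = 0.014577; these sum to 0.084535.
Hence P(jar C | data) = (0.026239) / (0.084535) = 0.31039.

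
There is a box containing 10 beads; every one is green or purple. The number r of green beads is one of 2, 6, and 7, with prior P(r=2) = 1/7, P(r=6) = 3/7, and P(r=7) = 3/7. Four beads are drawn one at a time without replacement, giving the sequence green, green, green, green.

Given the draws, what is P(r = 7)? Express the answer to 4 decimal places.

The likelihood of the observed sequence under each hypothesis: P(data | r = 2) = (2/10)(1/9)(0/8) = 0; P(data | r = 6) = (6/10)(5/9)(4/8)(3/7) = 1/14; P(data | r = 7) = (7/10)(6/9)(5/8)(4/7) = 1/6.
Multiplying each by its prior: 1/7 · 0 = 0, 3/7 · 1/14 = 3/98, 3/7 · 1/6 = 1/14; with total 5/49.
Hence P(r = 7 | data) = (1/14) / (5/49) = 7/10.

0.7000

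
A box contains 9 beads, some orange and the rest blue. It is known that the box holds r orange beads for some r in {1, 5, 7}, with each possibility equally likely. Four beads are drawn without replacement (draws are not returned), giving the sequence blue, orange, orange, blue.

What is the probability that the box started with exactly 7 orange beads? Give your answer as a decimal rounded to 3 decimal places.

0.259

Under each hypothesis, the probability of the observed sequence is: P(data | r = 1) = (8/9)(1/8)(0/7) = 0; P(data | r = 5) = (4/9)(5/8)(4/7)(3/6) = 5/63; P(data | r = 7) = (2/9)(7/8)(6/7)(1/6) = 1/36.
Multiplying each by its prior: 1/3 · 0 = 0, 1/3 · 5/63 = 5/189, 1/3 · 1/36 = 1/108; with total 1/28.
By Bayes' rule, P(r = 7 | data) = (1/108) / (1/28) = 7/27.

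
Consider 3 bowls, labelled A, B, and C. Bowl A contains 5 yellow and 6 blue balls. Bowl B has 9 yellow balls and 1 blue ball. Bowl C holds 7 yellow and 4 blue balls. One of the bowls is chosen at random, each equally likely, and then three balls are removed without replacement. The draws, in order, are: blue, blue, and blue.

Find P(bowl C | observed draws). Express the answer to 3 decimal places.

0.167

The likelihood of the observed sequence under each hypothesis: P(data | bowl A) = (6/11)(5/10)(4/9) = 4/33; P(data | bowl B) = (1/10)(0/9) = 0; P(data | bowl C) = (4/11)(3/10)(2/9) = 4/165.
Multiplying each by its prior: 1/3 · 4/33 = 4/99, 1/3 · 0 = 0, 1/3 · 4/165 = 4/495; with total 8/165.
By Bayes' rule, P(bowl C | data) = (4/495) / (8/165) = 1/6.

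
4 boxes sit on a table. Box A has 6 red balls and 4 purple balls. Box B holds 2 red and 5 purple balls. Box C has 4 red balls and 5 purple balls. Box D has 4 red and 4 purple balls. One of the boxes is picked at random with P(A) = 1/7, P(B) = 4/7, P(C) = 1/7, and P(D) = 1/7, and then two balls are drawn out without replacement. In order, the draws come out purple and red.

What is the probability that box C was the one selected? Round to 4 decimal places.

Under each hypothesis, the probability of the observed sequence is: P(data | box A) = (4/10)(6/9) = 0.26667; P(data | box B) = (5/7)(2/6) = 0.2381; P(data | box C) = (5/9)(4/8) = 0.27778; P(data | box D) = (4/8)(4/7) = 0.28571.
Multiplying each by its prior: 1/7 · 0.26667 = 0.038095, 4/7 · 0.2381 = 0.13605, 1/7 · 0.27778 = 0.039683, 1/7 · 0.28571 = 0.040816; with total 0.25465.
Hence P(box C | data) = (0.039683) / (0.25465) = 0.15583.

0.1558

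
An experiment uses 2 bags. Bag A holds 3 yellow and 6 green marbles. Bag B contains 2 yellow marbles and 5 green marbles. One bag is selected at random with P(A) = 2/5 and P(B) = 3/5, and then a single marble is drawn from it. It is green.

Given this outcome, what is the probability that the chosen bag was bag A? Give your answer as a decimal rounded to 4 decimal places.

0.3836

Compute the likelihood of this draw for each case: P(data | bag A) = (6/9) = 2/3; P(data | bag B) = (5/7) = 5/7.
Weighting by the prior gives 2/5 · 2/3 = 4/15, 3/5 · 5/7 = 3/7; summing to 73/105.
Hence P(bag A | data) = (4/15) / (73/105) = 28/73.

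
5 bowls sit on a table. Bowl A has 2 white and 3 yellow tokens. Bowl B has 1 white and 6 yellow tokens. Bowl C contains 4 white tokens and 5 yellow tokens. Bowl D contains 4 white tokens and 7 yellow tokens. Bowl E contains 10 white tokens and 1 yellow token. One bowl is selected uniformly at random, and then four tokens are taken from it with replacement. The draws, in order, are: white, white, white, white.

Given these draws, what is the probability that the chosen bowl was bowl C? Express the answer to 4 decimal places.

0.0510

Under each hypothesis, the probability of the observed sequence is: P(data | bowl A) = (2/5)(2/5)(2/5)(2/5) = 0.0256; P(data | bowl B) = (1/7)(1/7)(1/7)(1/7) = 0.00041649; P(data | bowl C) = (4/9)(4/9)(4/9)(4/9) = 0.039018; P(data | bowl D) = (4/11)(4/11)(4/11)(4/11) = 0.017485; P(data | bowl E) = (10/11)(10/11)(10/11)(10/11) = 0.68301.
Weighting by the prior gives 1/5 · 0.0256 = 0.00512, 1/5 · 0.00041649 = 8.3299e-05, 1/5 · 0.039018 = 0.0078037, 1/5 · 0.017485 = 0.003497, 1/5 · 0.68301 = 0.1366; summing to 0.15311.
Hence P(bowl C | data) = (0.0078037) / (0.15311) = 0.050969.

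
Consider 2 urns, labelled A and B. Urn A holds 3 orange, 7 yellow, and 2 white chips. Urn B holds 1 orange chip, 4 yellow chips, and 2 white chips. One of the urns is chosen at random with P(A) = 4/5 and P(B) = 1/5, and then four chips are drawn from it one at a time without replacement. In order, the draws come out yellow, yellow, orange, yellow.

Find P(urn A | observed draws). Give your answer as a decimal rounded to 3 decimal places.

0.881

The likelihood of the observed sequence under each hypothesis: P(data | urn A) = (7/12)(6/11)(3/10)(5/9) = 0.05303; P(data | urn B) = (4/7)(3/6)(1/5)(2/4) = 0.028571.
Weighting by the prior gives 4/5 · 0.05303 = 0.042424, 1/5 · 0.028571 = 0.0057143; with total 0.048139.
So P(urn A | data) = (0.042424) / (0.048139) = 0.88129.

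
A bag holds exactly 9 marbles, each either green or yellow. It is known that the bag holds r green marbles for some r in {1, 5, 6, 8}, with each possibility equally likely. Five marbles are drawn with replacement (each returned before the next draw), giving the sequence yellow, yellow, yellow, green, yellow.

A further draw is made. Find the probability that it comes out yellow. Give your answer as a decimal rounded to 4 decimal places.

Compute the likelihood of the observed sequence for each case: P(data | r = 1) = (8/9)(8/9)(8/9)(1/9)(8/9) = 0.069366; P(data | r = 5) = (4/9)(4/9)(4/9)(5/9)(4/9) = 0.021677; P(data | r = 6) = (3/9)(3/9)(3/9)(6/9)(3/9) = 0.0082305; P(data | r = 8) = (1/9)(1/9)(1/9)(8/9)(1/9) = 0.00013548.
The prior-weighted likelihoods are 1/4 · 0.069366 = 0.017342, 1/4 · 0.021677 = 0.0054192, 1/4 · 0.0082305 = 0.0020576, 1/4 · 0.00013548 = 3.387e-05; summing to 0.024852.
Dividing through by the total gives posterior P(r = 1 | data) = 0.69779, P(r = 5 | data) = 0.21806, P(r = 6 | data) = 0.082794, P(r = 8 | data) = 0.0013629.
So P(yellow next | data) = Σ P(yellow next | H) P(H | data) = (8/9)(0.69779) + (4/9)(0.21806) + (1/3)(0.082794) + (1/9)(0.0013629) = 0.74492.

0.7449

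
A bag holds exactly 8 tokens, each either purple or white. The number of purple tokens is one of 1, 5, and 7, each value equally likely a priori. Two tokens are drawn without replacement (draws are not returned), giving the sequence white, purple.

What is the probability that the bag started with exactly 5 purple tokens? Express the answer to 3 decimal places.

The likelihood of the observed sequence under each hypothesis: P(data | r = 1) = (7/8)(1/7) = 1/8; P(data | r = 5) = (3/8)(5/7) = 15/56; P(data | r = 7) = (1/8)(7/7) = 1/8.
Multiplying each by its prior: 1/3 · 1/8 = 1/24, 1/3 · 15/56 = 5/56, 1/3 · 1/8 = 1/24; summing to 29/168.
By Bayes' rule, P(r = 5 | data) = (5/56) / (29/168) = 15/29.

0.517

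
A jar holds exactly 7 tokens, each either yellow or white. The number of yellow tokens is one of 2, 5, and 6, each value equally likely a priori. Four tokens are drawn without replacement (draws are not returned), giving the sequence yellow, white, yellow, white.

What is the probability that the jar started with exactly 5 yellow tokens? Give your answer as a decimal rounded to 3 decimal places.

Compute the likelihood of the observed sequence for each case: P(data | r = 2) = (2/7)(5/6)(1/5)(4/4) = 1/21; P(data | r = 5) = (5/7)(2/6)(4/5)(1/4) = 1/21; P(data | r = 6) = (6/7)(1/6)(5/5)(0/4) = 0.
The prior-weighted likelihoods are 1/3 · 1/21 = 1/63, 1/3 · 1/21 = 1/63, 1/3 · 0 = 0; these sum to 2/63.
Therefore the posterior P(r = 5 | data) = (1/63) / (2/63) = 1/2.

0.500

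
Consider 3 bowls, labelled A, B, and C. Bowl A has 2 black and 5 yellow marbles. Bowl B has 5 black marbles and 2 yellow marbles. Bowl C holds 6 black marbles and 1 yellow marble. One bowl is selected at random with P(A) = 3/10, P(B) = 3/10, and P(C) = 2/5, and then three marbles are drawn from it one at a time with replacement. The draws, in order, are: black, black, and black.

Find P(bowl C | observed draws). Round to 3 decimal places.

Under each hypothesis, the probability of the observed sequence is: P(data | bowl A) = (2/7)(2/7)(2/7) = 0.023324; P(data | bowl B) = (5/7)(5/7)(5/7) = 0.36443; P(data | bowl C) = (6/7)(6/7)(6/7) = 0.62974.
Weighting by the prior gives 3/10 · 0.023324 = 0.0069971, 3/10 · 0.36443 = 0.10933, 2/5 · 0.62974 = 0.2519; summing to 0.36822.
By Bayes' rule, P(bowl C | data) = (0.2519) / (0.36822) = 0.68409.

0.684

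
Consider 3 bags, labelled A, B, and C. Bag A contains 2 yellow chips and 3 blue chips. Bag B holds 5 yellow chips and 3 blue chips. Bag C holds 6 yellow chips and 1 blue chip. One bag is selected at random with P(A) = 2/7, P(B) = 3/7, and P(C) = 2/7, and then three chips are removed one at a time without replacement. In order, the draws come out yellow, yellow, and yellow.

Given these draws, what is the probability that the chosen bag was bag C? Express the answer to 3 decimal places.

Under each hypothesis, the probability of the observed sequence is: P(data | bag A) = (2/5)(1/4)(0/3) = 0; P(data | bag B) = (5/8)(4/7)(3/6) = 5/28; P(data | bag C) = (6/7)(5/6)(4/5) = 4/7.
Multiplying each by its prior: 2/7 · 0 = 0, 3/7 · 5/28 = 15/196, 2/7 · 4/7 = 8/49; with total 47/196.
Hence P(bag C | data) = (8/49) / (47/196) = 32/47.

0.681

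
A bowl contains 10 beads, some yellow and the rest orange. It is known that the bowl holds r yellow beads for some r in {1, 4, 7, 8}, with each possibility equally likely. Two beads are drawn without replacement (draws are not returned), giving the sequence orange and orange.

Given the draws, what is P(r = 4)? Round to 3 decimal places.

Under each hypothesis, the probability of the observed sequence is: P(data | r = 1) = (9/10)(8/9) = 4/5; P(data | r = 4) = (6/10)(5/9) = 1/3; P(data | r = 7) = (3/10)(2/9) = 1/15; P(data | r = 8) = (2/10)(1/9) = 1/45.
Weighting by the prior gives 1/4 · 4/5 = 1/5, 1/4 · 1/3 = 1/12, 1/4 · 1/15 = 1/60, 1/4 · 1/45 = 1/180; these sum to 11/36.
By Bayes' rule, P(r = 4 | data) = (1/12) / (11/36) = 3/11.

0.273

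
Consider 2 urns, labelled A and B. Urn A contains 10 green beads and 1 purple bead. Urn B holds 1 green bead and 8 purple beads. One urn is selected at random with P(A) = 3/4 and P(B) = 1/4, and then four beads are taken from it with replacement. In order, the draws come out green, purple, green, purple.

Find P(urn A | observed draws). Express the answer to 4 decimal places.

The likelihood of the observed sequence under each hypothesis: P(data | urn A) = (10/11)(1/11)(10/11)(1/11) = 0.0068301; P(data | urn B) = (1/9)(8/9)(1/9)(8/9) = 0.0097546.
The prior-weighted likelihoods are 3/4 · 0.0068301 = 0.0051226, 1/4 · 0.0097546 = 0.0024387; with total 0.0075613.
Therefore the posterior P(urn A | data) = (0.0051226) / (0.0075613) = 0.67748.

0.6775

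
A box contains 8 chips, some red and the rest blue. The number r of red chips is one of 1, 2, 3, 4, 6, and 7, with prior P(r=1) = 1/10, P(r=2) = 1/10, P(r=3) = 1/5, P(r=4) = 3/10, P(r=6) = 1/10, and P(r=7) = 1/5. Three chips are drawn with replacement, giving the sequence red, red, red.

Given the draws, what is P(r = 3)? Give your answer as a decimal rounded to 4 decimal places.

Under each hypothesis, the probability of the observed sequence is: P(data | r = 1) = (1/8)(1/8)(1/8) = 0.0019531; P(data | r = 2) = (2/8)(2/8)(2/8) = 0.015625; P(data | r = 3) = (3/8)(3/8)(3/8) = 0.052734; P(data | r = 4) = (4/8)(4/8)(4/8) = 0.125; P(data | r = 6) = (6/8)(6/8)(6/8) = 0.42188; P(data | r = 7) = (7/8)(7/8)(7/8) = 0.66992.
The prior-weighted likelihoods are 1/10 · 0.0019531 = 0.00019531, 1/10 · 0.015625 = 0.0015625, 1/5 · 0.052734 = 0.010547, 3/10 · 0.125 = 0.0375, 1/10 · 0.42188 = 0.042188, 1/5 · 0.66992 = 0.13398; summing to 0.22598.
Therefore the posterior P(r = 3 | data) = (0.010547) / (0.22598) = 0.046672.

0.0467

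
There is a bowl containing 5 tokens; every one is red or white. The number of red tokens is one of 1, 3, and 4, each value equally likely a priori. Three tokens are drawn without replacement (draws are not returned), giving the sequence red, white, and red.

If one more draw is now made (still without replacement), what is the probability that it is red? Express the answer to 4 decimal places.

Under each hypothesis, the probability of the observed sequence is: P(data | r = 1) = (1/5)(4/4)(0/3) = 0; P(data | r = 3) = (3/5)(2/4)(2/3) = 1/5; P(data | r = 4) = (4/5)(1/4)(3/3) = 1/5.
Multiplying each by its prior: 1/3 · 0 = 0, 1/3 · 1/5 = 1/15, 1/3 · 1/5 = 1/15; with total 2/15.
Normalising, the posterior is P(r = 1 | data) = 0, P(r = 3 | data) = 1/2, P(r = 4 | data) = 1/2.
The predictive probability is P(red next | data) = (1/2)(1/2) + (1)(1/2) = 3/4.

0.7500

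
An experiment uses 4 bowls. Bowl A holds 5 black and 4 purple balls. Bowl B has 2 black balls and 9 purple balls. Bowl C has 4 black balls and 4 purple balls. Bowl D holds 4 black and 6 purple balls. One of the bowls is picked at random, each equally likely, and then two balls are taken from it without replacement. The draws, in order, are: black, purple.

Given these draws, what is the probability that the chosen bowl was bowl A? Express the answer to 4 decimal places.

0.2795

For each hypothesis, P(data | H) works out to: P(data | bowl A) = (5/9)(4/8) = 0.27778; P(data | bowl B) = (2/11)(9/10) = 0.16364; P(data | bowl C) = (4/8)(4/7) = 0.28571; P(data | bowl D) = (4/10)(6/9) = 0.26667.
The prior-weighted likelihoods are 1/4 · 0.27778 = 0.069444, 1/4 · 0.16364 = 0.040909, 1/4 · 0.28571 = 0.071429, 1/4 · 0.26667 = 0.066667; summing to 0.24845.
Therefore the posterior P(bowl A | data) = (0.069444) / (0.24845) = 0.27951.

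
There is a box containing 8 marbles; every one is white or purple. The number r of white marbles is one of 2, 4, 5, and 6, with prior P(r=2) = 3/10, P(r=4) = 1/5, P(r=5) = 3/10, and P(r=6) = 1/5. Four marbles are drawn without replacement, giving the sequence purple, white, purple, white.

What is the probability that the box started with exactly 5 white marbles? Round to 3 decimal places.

The likelihood of the observed sequence under each hypothesis: P(data | r = 2) = (6/8)(2/7)(5/6)(1/5) = 0.035714; P(data | r = 4) = (4/8)(4/7)(3/6)(3/5) = 0.085714; P(data | r = 5) = (3/8)(5/7)(2/6)(4/5) = 0.071429; P(data | r = 6) = (2/8)(6/7)(1/6)(5/5) = 0.035714.
Weighting by the prior gives 3/10 · 0.035714 = 0.010714, 1/5 · 0.085714 = 0.017143, 3/10 · 0.071429 = 0.021429, 1/5 · 0.035714 = 0.0071429; these sum to 0.056429.
Hence P(r = 5 | data) = (0.021429) / (0.056429) = 0.37975.

0.380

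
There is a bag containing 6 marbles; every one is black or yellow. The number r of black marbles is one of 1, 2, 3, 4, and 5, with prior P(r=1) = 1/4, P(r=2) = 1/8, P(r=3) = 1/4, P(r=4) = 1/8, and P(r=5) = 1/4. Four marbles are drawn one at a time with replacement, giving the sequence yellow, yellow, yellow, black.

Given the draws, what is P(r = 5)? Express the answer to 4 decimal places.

The likelihood of the observed sequence under each hypothesis: P(data | r = 1) = (5/6)(5/6)(5/6)(1/6) = 0.096451; P(data | r = 2) = (4/6)(4/6)(4/6)(2/6) = 0.098765; P(data | r = 3) = (3/6)(3/6)(3/6)(3/6) = 0.0625; P(data | r = 4) = (2/6)(2/6)(2/6)(4/6) = 0.024691; P(data | r = 5) = (1/6)(1/6)(1/6)(5/6) = 0.003858.
The prior-weighted likelihoods are 1/4 · 0.096451 = 0.024113, 1/8 · 0.098765 = 0.012346, 1/4 · 0.0625 = 0.015625, 1/8 · 0.024691 = 0.0030864, 1/4 · 0.003858 = 0.00096451; summing to 0.056134.
Therefore the posterior P(r = 5 | data) = (0.00096451) / (0.056134) = 0.017182.

0.0172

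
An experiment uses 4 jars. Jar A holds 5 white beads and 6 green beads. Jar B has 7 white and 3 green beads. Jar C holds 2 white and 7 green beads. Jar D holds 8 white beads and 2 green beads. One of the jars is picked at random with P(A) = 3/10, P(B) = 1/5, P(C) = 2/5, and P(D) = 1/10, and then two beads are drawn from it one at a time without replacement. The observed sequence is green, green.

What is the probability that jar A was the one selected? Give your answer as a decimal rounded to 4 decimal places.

0.2474

For each hypothesis, P(data | H) works out to: P(data | jar A) = (6/11)(5/10) = 0.27273; P(data | jar B) = (3/10)(2/9) = 0.066667; P(data | jar C) = (7/9)(6/8) = 0.58333; P(data | jar D) = (2/10)(1/9) = 0.022222.
The prior-weighted likelihoods are 3/10 · 0.27273 = 0.081818, 1/5 · 0.066667 = 0.013333, 2/5 · 0.58333 = 0.23333, 1/10 · 0.022222 = 0.0022222; summing to 0.33071.
Therefore the posterior P(jar A | data) = (0.081818) / (0.33071) = 0.2474.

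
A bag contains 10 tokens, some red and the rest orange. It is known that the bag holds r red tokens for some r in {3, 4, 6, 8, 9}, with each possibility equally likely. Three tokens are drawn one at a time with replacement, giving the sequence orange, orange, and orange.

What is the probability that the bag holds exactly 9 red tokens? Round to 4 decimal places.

0.0016

Under each hypothesis, the probability of the observed sequence is: P(data | r = 3) = (7/10)(7/10)(7/10) = 0.343; P(data | r = 4) = (6/10)(6/10)(6/10) = 0.216; P(data | r = 6) = (4/10)(4/10)(4/10) = 0.064; P(data | r = 8) = (2/10)(2/10)(2/10) = 0.008; P(data | r = 9) = (1/10)(1/10)(1/10) = 0.001.
Weighting by the prior gives 1/5 · 0.343 = 0.0686, 1/5 · 0.216 = 0.0432, 1/5 · 0.064 = 0.0128, 1/5 · 0.008 = 0.0016, 1/5 · 0.001 = 0.0002; summing to 0.1264.
Therefore the posterior P(r = 9 | data) = (0.0002) / (0.1264) = 0.0015823.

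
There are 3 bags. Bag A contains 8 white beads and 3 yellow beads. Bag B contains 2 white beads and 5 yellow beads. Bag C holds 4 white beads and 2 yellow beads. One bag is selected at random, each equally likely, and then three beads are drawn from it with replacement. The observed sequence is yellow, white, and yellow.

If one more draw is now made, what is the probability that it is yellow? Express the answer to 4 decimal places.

Compute the likelihood of the observed sequence for each case: P(data | bag A) = (3/11)(8/11)(3/11) = 0.054095; P(data | bag B) = (5/7)(2/7)(5/7) = 0.14577; P(data | bag C) = (2/6)(4/6)(2/6) = 0.074074.
Multiplying each by its prior: 1/3 · 0.054095 = 0.018032, 1/3 · 0.14577 = 0.048591, 1/3 · 0.074074 = 0.024691; summing to 0.091314.
Dividing through by the total gives posterior P(bag A | data) = 0.19747, P(bag B | data) = 0.53213, P(bag C | data) = 0.2704.
So P(yellow next | data) = Σ P(yellow next | H) P(H | data) = (3/11)(0.19747) + (5/7)(0.53213) + (1/3)(0.2704) = 0.52408.

0.5241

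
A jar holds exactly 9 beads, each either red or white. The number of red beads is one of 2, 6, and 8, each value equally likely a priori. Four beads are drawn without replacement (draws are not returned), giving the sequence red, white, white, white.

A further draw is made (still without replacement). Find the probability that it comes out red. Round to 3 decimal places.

0.263

The likelihood of the observed sequence under each hypothesis: P(data | r = 2) = (2/9)(7/8)(6/7)(5/6) = 5/36; P(data | r = 6) = (6/9)(3/8)(2/7)(1/6) = 1/84; P(data | r = 8) = (8/9)(1/8)(0/7) = 0.
Multiplying each by its prior: 1/3 · 5/36 = 5/108, 1/3 · 1/84 = 1/252, 1/3 · 0 = 0; with total 19/378.
Normalising, the posterior is P(r = 2 | data) = 35/38, P(r = 6 | data) = 3/38, P(r = 8 | data) = 0.
Averaging over the posterior, P(red next | data) = (1/5)(35/38) + (1)(3/38) = 5/19.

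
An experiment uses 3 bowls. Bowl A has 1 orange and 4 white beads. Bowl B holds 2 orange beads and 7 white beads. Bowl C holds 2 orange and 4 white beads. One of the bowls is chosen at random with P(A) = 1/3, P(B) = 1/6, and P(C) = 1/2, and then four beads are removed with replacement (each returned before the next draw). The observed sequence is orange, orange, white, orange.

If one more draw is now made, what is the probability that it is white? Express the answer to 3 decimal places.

Under each hypothesis, the probability of the observed sequence is: P(data | bowl A) = (1/5)(1/5)(4/5)(1/5) = 0.0064; P(data | bowl B) = (2/9)(2/9)(7/9)(2/9) = 0.0085353; P(data | bowl C) = (2/6)(2/6)(4/6)(2/6) = 0.024691.
The prior-weighted likelihoods are 1/3 · 0.0064 = 0.0021333, 1/6 · 0.0085353 = 0.0014225, 1/2 · 0.024691 = 0.012346; with total 0.015902.
Normalising, the posterior is P(bowl A | data) = 0.13416, P(bowl B | data) = 0.08946, P(bowl C | data) = 0.77638.
So P(white next | data) = Σ P(white next | H) P(H | data) = (4/5)(0.13416) + (7/9)(0.08946) + (2/3)(0.77638) = 0.69449.

0.694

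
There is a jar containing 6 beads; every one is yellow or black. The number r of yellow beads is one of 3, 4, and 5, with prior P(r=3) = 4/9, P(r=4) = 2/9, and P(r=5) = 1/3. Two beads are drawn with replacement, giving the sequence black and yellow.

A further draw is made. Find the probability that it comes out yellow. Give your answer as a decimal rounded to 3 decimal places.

For each hypothesis, P(data | H) works out to: P(data | r = 3) = (3/6)(3/6) = 1/4; P(data | r = 4) = (2/6)(4/6) = 2/9; P(data | r = 5) = (1/6)(5/6) = 5/36.
Weighting by the prior gives 4/9 · 1/4 = 1/9, 2/9 · 2/9 = 4/81, 1/3 · 5/36 = 5/108; summing to 67/324.
Dividing through by the total gives posterior P(r = 3 | data) = 36/67, P(r = 4 | data) = 16/67, P(r = 5 | data) = 15/67.
Averaging over the posterior, P(yellow next | data) = (1/2)(36/67) + (2/3)(16/67) + (5/6)(15/67) = 247/402.

0.614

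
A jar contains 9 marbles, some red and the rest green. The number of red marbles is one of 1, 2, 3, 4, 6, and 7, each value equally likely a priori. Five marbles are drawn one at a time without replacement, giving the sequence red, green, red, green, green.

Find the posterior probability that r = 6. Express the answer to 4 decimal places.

Under each hypothesis, the probability of the observed sequence is: P(data | r = 1) = (1/9)(8/8)(0/7) = 0; P(data | r = 2) = (2/9)(7/8)(1/7)(6/6)(5/5) = 1/36; P(data | r = 3) = (3/9)(6/8)(2/7)(5/6)(4/5) = 1/21; P(data | r = 4) = (4/9)(5/8)(3/7)(4/6)(3/5) = 1/21; P(data | r = 6) = (6/9)(3/8)(5/7)(2/6)(1/5) = 1/84; P(data | r = 7) = (7/9)(2/8)(6/7)(1/6)(0/5) = 0.
The prior-weighted likelihoods are 1/6 · 0 = 0, 1/6 · 1/36 = 1/216, 1/6 · 1/21 = 1/126, 1/6 · 1/21 = 1/126, 1/6 · 1/84 = 1/504, 1/6 · 0 = 0; with total 17/756.
So P(r = 6 | data) = (1/504) / (17/756) = 3/34.

0.0882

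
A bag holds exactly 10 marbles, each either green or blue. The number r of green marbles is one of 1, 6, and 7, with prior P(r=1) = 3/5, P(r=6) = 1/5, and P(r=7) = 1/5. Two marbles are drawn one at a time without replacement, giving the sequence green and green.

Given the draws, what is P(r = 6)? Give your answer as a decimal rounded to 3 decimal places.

For each hypothesis, P(data | H) works out to: P(data | r = 1) = (1/10)(0/9) = 0; P(data | r = 6) = (6/10)(5/9) = 1/3; P(data | r = 7) = (7/10)(6/9) = 7/15.
The prior-weighted likelihoods are 3/5 · 0 = 0, 1/5 · 1/3 = 1/15, 1/5 · 7/15 = 7/75; these sum to 4/25.
Therefore the posterior P(r = 6 | data) = (1/15) / (4/25) = 5/12.

0.417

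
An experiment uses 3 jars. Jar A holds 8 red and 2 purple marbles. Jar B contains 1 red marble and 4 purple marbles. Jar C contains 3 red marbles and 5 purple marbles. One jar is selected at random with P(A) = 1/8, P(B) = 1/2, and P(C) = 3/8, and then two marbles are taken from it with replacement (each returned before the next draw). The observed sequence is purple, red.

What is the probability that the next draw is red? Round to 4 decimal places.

0.3457

For each hypothesis, P(data | H) works out to: P(data | jar A) = (2/10)(8/10) = 0.16; P(data | jar B) = (4/5)(1/5) = 0.16; P(data | jar C) = (5/8)(3/8) = 0.23438.
The prior-weighted likelihoods are 1/8 · 0.16 = 0.02, 1/2 · 0.16 = 0.08, 3/8 · 0.23438 = 0.087891; these sum to 0.18789.
The posterior is then P(jar A | data) = 0.10644, P(jar B | data) = 0.42578, P(jar C | data) = 0.46778.
Averaging over the posterior, P(red next | data) = (4/5)(0.10644) + (1/5)(0.42578) + (3/8)(0.46778) = 0.34573.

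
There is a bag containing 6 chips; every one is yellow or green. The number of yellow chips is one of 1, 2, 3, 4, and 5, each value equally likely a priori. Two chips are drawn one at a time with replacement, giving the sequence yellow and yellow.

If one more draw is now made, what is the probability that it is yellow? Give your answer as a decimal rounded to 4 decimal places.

0.6818

Compute the likelihood of the observed sequence for each case: P(data | r = 1) = (1/6)(1/6) = 1/36; P(data | r = 2) = (2/6)(2/6) = 1/9; P(data | r = 3) = (3/6)(3/6) = 1/4; P(data | r = 4) = (4/6)(4/6) = 4/9; P(data | r = 5) = (5/6)(5/6) = 25/36.
The prior-weighted likelihoods are 1/5 · 1/36 = 1/180, 1/5 · 1/9 = 1/45, 1/5 · 1/4 = 1/20, 1/5 · 4/9 = 4/45, 1/5 · 25/36 = 5/36; summing to 11/36.
The posterior is then P(r = 1 | data) = 1/55, P(r = 2 | data) = 4/55, P(r = 3 | data) = 9/55, P(r = 4 | data) = 16/55, P(r = 5 | data) = 5/11.
Averaging over the posterior, P(yellow next | data) = (1/6)(1/55) + (1/3)(4/55) + (1/2)(9/55) + (2/3)(16/55) + (5/6)(5/11) = 15/22.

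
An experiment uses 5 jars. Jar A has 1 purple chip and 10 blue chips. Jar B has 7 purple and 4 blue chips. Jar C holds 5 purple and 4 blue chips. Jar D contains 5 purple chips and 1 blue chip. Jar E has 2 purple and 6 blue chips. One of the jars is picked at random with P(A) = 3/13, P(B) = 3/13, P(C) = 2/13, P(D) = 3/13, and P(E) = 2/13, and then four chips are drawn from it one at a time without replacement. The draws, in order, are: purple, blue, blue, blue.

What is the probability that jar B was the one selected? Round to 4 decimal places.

Under each hypothesis, the probability of the observed sequence is: P(data | jar A) = (1/11)(10/10)(9/9)(8/8) = 0.090909; P(data | jar B) = (7/11)(4/10)(3/9)(2/8) = 0.021212; P(data | jar C) = (5/9)(4/8)(3/7)(2/6) = 0.039683; P(data | jar D) = (5/6)(1/5)(0/4) = 0; P(data | jar E) = (2/8)(6/7)(5/6)(4/5) = 0.14286.
The prior-weighted likelihoods are 3/13 · 0.090909 = 0.020979, 3/13 · 0.021212 = 0.0048951, 2/13 · 0.039683 = 0.006105, 3/13 · 0 = 0, 2/13 · 0.14286 = 0.021978; summing to 0.053957.
Therefore the posterior P(jar B | data) = (0.0048951) / (0.053957) = 0.090722.

0.0907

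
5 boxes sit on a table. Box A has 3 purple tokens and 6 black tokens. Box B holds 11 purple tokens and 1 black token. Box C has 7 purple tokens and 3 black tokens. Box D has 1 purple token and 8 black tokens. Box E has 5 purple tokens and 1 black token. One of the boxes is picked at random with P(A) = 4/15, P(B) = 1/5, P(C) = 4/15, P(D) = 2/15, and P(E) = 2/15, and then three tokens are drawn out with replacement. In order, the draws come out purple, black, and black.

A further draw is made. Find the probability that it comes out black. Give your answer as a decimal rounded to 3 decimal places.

0.586

The likelihood of the observed sequence under each hypothesis: P(data | box A) = (3/9)(6/9)(6/9) = 0.14815; P(data | box B) = (11/12)(1/12)(1/12) = 0.0063657; P(data | box C) = (7/10)(3/10)(3/10) = 0.063; P(data | box D) = (1/9)(8/9)(8/9) = 0.087791; P(data | box E) = (5/6)(1/6)(1/6) = 0.023148.
Multiplying each by its prior: 4/15 · 0.14815 = 0.039506, 1/5 · 0.0063657 = 0.0012731, 4/15 · 0.063 = 0.0168, 2/15 · 0.087791 = 0.011706, 2/15 · 0.023148 = 0.0030864; these sum to 0.072371.
Normalising, the posterior is P(box A | data) = 0.54588, P(box B | data) = 0.017592, P(box C | data) = 0.23214, P(box D | data) = 0.16174, P(box E | data) = 0.042647.
The predictive probability is P(black next | data) = (2/3)(0.54588) + (1/12)(0.017592) + (3/10)(0.23214) + (8/9)(0.16174) + (1/6)(0.042647) = 0.58591.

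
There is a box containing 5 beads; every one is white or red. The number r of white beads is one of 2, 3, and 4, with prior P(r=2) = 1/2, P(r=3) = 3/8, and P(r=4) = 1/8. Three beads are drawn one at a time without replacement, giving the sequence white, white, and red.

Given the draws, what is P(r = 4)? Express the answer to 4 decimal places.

Compute the likelihood of the observed sequence for each case: P(data | r = 2) = (2/5)(1/4)(3/3) = 1/10; P(data | r = 3) = (3/5)(2/4)(2/3) = 1/5; P(data | r = 4) = (4/5)(3/4)(1/3) = 1/5.
Weighting by the prior gives 1/2 · 1/10 = 1/20, 3/8 · 1/5 = 3/40, 1/8 · 1/5 = 1/40; summing to 3/20.
So P(r = 4 | data) = (1/40) / (3/20) = 1/6.

0.1667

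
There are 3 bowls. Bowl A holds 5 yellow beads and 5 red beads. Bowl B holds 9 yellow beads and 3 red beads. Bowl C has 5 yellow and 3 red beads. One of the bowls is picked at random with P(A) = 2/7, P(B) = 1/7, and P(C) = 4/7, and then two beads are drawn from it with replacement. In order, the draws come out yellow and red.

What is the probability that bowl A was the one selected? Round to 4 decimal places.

Under each hypothesis, the probability of the observed sequence is: P(data | bowl A) = (5/10)(5/10) = 1/4; P(data | bowl B) = (9/12)(3/12) = 3/16; P(data | bowl C) = (5/8)(3/8) = 15/64.
Multiplying each by its prior: 2/7 · 1/4 = 1/14, 1/7 · 3/16 = 3/112, 4/7 · 15/64 = 15/112; these sum to 13/56.
Hence P(bowl A | data) = (1/14) / (13/56) = 4/13.

0.3077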